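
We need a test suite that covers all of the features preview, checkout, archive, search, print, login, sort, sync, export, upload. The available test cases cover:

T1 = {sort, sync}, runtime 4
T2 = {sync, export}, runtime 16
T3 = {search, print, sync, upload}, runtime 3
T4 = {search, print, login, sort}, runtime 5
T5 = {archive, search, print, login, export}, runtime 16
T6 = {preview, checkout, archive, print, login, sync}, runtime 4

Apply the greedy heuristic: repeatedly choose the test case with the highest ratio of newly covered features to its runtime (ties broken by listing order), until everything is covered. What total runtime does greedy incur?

Pick 1: T6 adds 6 new (preview, checkout, archive, print, login, sync) at runtime 4 (ratio 6/4).
Pick 2: T3 adds 2 new (search, upload) at runtime 3 (ratio 2/3).
Pick 3: T1 adds 1 new (sort) at runtime 4 (ratio 1/4).
Pick 4: T2 adds 1 new (export) at runtime 16 (ratio 1/16).
Greedy total runtime: 4 + 3 + 4 + 16 = 27.

27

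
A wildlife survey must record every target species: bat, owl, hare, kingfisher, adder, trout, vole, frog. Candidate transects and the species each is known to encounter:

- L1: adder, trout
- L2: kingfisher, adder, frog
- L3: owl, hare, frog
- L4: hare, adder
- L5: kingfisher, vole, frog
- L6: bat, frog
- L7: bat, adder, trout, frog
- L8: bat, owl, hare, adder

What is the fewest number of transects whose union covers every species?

L1, L5, L8 together cover {bat, owl, hare, kingfisher, adder, trout, vole, frog} — every species.
No 2 of the 8 transects cover everything (all 28 pairs fall short), so 3 is minimum.

3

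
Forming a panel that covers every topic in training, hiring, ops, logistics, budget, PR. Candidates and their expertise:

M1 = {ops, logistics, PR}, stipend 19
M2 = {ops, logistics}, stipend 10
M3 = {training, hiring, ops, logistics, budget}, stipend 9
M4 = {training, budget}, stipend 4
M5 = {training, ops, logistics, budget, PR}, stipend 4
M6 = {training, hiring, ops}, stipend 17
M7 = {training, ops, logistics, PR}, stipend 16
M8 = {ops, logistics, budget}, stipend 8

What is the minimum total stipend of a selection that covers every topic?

M3, M5 cover every topic at stipend 9 + 4 = 13.
Any cover uses at least 2 members; among all covering selections none totals below 13.

13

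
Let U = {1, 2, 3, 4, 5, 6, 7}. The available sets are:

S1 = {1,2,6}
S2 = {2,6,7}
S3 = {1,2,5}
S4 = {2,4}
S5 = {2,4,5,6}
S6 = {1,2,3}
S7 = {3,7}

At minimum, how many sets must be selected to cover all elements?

3

S1, S5, S7 together cover {1, 2, 3, 4, 5, 6, 7} — every element.
No 2 of the 7 sets cover everything (all 21 pairs fall short), so 3 is minimum.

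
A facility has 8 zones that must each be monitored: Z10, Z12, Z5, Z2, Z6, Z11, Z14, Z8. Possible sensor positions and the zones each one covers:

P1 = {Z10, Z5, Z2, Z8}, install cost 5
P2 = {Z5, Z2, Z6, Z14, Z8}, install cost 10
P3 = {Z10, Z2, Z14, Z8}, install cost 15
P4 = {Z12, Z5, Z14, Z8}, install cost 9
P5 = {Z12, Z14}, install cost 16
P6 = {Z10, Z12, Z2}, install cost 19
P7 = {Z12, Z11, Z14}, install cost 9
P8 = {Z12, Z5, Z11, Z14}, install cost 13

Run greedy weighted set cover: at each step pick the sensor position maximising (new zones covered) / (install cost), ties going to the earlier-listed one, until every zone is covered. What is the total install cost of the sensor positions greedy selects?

24

Pick 1: P1 adds 4 new (Z10, Z5, Z2, Z8) at install cost 5 (ratio 4/5).
Pick 2: P7 adds 3 new (Z12, Z11, Z14) at install cost 9 (ratio 3/9).
Pick 3: P2 adds 1 new (Z6) at install cost 10 (ratio 1/10).
Greedy total install cost: 5 + 9 + 10 = 24.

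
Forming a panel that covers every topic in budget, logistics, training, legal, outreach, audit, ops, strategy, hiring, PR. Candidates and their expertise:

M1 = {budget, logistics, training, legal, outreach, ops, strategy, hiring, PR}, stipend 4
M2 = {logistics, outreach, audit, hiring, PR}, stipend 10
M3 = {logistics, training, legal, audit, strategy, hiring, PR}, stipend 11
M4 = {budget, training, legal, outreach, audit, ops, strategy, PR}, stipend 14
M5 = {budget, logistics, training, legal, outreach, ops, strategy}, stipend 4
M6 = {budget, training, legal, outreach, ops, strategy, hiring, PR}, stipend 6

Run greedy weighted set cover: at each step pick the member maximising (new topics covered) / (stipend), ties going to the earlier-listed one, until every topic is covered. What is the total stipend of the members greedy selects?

14

Pick 1: M1 adds 9 new (budget, logistics, training, legal, outreach, ops, strategy, hiring, PR) at stipend 4 (ratio 9/4).
Pick 2: M2 adds 1 new (audit) at stipend 10 (ratio 1/10).
Greedy total stipend: 4 + 10 = 14.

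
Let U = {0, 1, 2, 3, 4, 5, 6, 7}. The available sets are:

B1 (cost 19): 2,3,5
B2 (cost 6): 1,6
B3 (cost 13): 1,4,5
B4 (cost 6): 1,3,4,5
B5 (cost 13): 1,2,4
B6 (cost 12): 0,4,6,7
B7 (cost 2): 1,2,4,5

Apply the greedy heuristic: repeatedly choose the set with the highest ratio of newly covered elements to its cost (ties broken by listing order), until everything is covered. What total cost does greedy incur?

20

Pick 1: B7 adds 4 new (1, 2, 4, 5) at cost 2 (ratio 4/2).
Pick 2: B6 adds 3 new (0, 6, 7) at cost 12 (ratio 3/12).
Pick 3: B4 adds 1 new (3) at cost 6 (ratio 1/6).
Greedy total cost: 2 + 12 + 6 = 20.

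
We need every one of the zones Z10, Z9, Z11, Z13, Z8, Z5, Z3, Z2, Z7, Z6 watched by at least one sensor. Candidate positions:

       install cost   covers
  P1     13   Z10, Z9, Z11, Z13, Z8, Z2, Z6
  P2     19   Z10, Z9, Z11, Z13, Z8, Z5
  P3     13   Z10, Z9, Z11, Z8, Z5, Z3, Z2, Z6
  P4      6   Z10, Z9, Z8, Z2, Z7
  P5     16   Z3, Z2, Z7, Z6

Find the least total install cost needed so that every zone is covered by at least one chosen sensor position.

P1, P3, P4 cover every zone at install cost 13 + 13 + 6 = 32.
Any cover uses at least 2 sensor positions; among all covering selections none totals below 32.

32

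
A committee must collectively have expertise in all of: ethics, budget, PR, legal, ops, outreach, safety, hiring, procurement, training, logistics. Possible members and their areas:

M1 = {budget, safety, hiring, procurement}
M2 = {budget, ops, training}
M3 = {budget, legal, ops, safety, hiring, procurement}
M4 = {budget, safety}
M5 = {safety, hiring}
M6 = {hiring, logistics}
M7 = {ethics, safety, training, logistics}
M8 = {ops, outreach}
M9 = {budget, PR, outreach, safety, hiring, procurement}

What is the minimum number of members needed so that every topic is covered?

M3, M7, M9 together cover {ethics, budget, PR, legal, ops, outreach, safety, hiring, procurement, training, logistics} — every topic.
No 2 of the 9 members cover everything (all 36 pairs fall short), so 3 is minimum.

3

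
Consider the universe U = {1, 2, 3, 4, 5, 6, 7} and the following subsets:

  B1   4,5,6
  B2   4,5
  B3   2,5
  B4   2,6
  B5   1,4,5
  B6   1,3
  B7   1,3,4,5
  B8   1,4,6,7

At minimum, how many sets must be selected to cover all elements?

B3, B6, B8 together cover {1, 2, 3, 4, 5, 6, 7} — every element.
No 2 of the 8 sets cover everything (all 28 pairs fall short), so 3 is minimum.

3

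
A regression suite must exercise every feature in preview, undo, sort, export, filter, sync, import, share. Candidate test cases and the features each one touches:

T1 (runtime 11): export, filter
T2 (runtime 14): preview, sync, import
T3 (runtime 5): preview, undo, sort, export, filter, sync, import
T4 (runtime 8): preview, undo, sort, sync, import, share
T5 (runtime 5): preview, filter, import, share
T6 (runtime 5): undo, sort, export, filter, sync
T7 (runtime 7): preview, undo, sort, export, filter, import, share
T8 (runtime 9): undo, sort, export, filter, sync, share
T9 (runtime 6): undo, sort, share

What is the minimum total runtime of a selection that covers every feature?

T3, T5 cover every feature at runtime 5 + 5 = 10.
Any cover uses at least 2 test cases; among all covering selections none totals below 10.

10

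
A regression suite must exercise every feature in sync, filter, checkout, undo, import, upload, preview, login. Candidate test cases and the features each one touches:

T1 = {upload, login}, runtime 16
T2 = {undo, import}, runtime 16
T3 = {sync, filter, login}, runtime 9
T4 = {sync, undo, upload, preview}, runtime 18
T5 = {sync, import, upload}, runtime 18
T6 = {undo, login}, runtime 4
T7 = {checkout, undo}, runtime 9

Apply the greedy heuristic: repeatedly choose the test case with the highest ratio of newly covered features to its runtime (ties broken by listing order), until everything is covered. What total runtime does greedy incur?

Pick 1: T6 adds 2 new (undo, login) at runtime 4 (ratio 2/4).
Pick 2: T3 adds 2 new (sync, filter) at runtime 9 (ratio 2/9).
Pick 3: T4 adds 2 new (upload, preview) at runtime 18 (ratio 2/18).
Pick 4: T7 adds 1 new (checkout) at runtime 9 (ratio 1/9).
Pick 5: T2 adds 1 new (import) at runtime 16 (ratio 1/16).
Greedy total runtime: 4 + 9 + 18 + 9 + 16 = 56. (The true optimum is 52, so greedy overshoots here.)

56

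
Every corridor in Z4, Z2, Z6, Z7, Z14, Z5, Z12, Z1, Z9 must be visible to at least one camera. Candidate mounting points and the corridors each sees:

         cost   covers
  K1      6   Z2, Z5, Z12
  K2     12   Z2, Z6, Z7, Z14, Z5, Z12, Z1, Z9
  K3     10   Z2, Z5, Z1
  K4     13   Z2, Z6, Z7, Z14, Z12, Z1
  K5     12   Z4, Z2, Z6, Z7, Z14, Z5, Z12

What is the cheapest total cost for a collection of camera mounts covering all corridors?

24

K2, K5 cover every corridor at cost 12 + 12 = 24.
Any cover uses at least 2 camera mounts; among all covering selections none totals below 24.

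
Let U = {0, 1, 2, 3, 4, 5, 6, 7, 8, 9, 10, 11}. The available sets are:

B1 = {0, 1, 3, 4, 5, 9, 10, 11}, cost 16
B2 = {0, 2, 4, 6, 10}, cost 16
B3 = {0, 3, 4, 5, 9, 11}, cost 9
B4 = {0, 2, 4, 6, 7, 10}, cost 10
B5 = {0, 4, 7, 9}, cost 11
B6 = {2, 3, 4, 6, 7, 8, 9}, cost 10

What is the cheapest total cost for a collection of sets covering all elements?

26

B1, B6 cover every element at cost 16 + 10 = 26.
Any cover uses at least 2 sets; among all covering selections none totals below 26.
Greedy by coverage-per-cost would pick B6, B3, B1 for 35 — worse than the optimum 26.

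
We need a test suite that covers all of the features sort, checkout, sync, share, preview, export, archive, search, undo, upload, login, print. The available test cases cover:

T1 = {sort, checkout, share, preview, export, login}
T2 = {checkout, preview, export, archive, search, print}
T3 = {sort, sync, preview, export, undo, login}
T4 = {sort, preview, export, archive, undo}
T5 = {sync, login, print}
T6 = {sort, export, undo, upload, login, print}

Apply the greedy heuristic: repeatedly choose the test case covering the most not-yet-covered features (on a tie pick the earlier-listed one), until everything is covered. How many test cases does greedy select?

4

Pick 1: T1 covers 6 new features (sort, checkout, share, preview, export, login).
Pick 2: T2 covers 3 new features (archive, search, print).
Pick 3: T3 covers 2 new features (sync, undo).
Pick 4: T6 covers 1 new features (upload).
Greedy uses 4 test cases.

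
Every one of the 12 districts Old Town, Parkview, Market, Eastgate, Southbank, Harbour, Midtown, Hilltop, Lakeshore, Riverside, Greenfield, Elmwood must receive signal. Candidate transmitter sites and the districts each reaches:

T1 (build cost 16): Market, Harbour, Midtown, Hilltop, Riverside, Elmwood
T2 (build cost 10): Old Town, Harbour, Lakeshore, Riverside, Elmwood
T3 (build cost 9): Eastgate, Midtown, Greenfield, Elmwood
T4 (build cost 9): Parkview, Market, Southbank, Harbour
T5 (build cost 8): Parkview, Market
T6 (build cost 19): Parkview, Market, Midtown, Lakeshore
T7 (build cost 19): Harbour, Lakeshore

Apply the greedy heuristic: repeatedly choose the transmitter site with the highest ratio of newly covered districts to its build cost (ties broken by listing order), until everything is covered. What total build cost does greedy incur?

44

Pick 1: T2 adds 5 new (Old Town, Harbour, Lakeshore, Riverside, Elmwood) at build cost 10 (ratio 5/10).
Pick 2: T3 adds 3 new (Eastgate, Midtown, Greenfield) at build cost 9 (ratio 3/9).
Pick 3: T4 adds 3 new (Parkview, Market, Southbank) at build cost 9 (ratio 3/9).
Pick 4: T1 adds 1 new (Hilltop) at build cost 16 (ratio 1/16).
Greedy total build cost: 10 + 9 + 9 + 16 = 44.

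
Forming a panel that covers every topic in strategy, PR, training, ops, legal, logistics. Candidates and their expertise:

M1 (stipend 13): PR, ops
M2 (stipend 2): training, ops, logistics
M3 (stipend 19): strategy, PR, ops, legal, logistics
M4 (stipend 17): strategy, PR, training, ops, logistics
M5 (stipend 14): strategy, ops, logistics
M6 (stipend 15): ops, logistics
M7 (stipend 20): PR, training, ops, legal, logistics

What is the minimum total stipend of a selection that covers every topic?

M2, M3 cover every topic at stipend 2 + 19 = 21.
Any cover uses at least 2 members; among all covering selections none totals below 21.

21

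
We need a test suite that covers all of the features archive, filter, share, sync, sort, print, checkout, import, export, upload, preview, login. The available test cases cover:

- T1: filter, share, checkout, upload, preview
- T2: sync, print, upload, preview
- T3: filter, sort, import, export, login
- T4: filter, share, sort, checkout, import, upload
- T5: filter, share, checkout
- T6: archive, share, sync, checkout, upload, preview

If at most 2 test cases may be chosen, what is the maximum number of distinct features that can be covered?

11

Choosing T3, T6 covers {archive, filter, share, sync, sort, checkout, import, export, upload, preview, login} — 11 features.
No choice of 2 test cases does better; here print is left uncovered.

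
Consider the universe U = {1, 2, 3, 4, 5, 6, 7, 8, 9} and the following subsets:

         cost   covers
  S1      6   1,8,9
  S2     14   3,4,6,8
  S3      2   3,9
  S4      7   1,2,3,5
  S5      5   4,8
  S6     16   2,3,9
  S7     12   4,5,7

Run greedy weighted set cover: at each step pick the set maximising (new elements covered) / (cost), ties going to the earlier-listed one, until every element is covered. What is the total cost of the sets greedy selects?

Pick 1: S3 adds 2 new (3, 9) at cost 2 (ratio 2/2).
Pick 2: S4 adds 3 new (1, 2, 5) at cost 7 (ratio 3/7).
Pick 3: S5 adds 2 new (4, 8) at cost 5 (ratio 2/5).
Pick 4: S7 adds 1 new (7) at cost 12 (ratio 1/12).
Pick 5: S2 adds 1 new (6) at cost 14 (ratio 1/14).
Greedy total cost: 2 + 7 + 5 + 12 + 14 = 40. (The true optimum is 35, so greedy overshoots here.)

40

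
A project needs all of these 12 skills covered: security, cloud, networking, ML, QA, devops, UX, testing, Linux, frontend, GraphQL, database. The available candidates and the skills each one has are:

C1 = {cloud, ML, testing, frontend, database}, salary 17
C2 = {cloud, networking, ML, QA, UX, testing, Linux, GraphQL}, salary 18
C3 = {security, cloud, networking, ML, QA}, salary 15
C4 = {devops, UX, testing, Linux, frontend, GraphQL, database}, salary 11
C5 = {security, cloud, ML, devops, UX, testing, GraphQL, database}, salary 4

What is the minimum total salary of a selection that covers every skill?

26

C3, C4 cover every skill at salary 15 + 11 = 26.
Any cover uses at least 2 candidates; among all covering selections none totals below 26.
Greedy by coverage-per-salary would pick C5, C4, C3 for 30 — worse than the optimum 26.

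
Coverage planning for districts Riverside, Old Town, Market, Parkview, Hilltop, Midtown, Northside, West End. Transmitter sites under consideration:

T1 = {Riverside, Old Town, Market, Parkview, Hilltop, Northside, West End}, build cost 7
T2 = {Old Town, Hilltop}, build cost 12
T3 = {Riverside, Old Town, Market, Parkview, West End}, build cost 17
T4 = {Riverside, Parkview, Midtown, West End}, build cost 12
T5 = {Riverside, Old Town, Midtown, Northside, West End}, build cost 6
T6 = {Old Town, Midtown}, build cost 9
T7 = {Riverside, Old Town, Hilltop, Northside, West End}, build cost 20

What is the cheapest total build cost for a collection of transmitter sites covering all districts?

13

T1, T5 cover every district at build cost 7 + 6 = 13.
Any cover uses at least 2 transmitter sites; among all covering selections none totals below 13.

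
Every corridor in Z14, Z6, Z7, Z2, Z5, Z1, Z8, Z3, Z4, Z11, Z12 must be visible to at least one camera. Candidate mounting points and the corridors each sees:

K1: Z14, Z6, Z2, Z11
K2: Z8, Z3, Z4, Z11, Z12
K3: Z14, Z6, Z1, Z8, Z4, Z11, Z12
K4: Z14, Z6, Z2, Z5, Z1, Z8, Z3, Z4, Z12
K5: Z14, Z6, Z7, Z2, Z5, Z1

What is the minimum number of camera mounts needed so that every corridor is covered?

K2, K5 together cover {Z14, Z6, Z7, Z2, Z5, Z1, Z8, Z3, Z4, Z11, Z12} — every corridor.
No single camera mount contains all 11 corridors, so 2 is optimal.
Greedy (largest uncovered first) would take K4, K1, K5 — 3 camera mounts — but 2 suffice.

2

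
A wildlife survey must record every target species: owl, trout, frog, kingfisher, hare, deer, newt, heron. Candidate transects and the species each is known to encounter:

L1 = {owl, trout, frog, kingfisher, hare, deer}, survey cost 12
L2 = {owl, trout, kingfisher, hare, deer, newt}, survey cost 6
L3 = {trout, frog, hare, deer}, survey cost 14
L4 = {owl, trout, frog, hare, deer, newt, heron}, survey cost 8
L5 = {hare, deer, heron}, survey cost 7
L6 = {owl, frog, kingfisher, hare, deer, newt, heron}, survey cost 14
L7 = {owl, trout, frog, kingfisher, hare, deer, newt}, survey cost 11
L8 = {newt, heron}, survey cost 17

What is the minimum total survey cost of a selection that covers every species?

14

L2, L4 cover every species at survey cost 6 + 8 = 14.
Any cover uses at least 2 transects; among all covering selections none totals below 14.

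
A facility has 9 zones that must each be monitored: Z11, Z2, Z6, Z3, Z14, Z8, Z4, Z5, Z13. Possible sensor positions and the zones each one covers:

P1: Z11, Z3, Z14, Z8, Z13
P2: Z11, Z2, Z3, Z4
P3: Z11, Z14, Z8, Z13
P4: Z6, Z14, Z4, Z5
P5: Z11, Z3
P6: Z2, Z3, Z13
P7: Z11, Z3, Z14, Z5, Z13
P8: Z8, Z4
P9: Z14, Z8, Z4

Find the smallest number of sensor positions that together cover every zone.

3

P1, P2, P4 together cover {Z11, Z2, Z6, Z3, Z14, Z8, Z4, Z5, Z13} — every zone.
No 2 of the 9 sensor positions cover everything (all 36 pairs fall short), so 3 is minimum.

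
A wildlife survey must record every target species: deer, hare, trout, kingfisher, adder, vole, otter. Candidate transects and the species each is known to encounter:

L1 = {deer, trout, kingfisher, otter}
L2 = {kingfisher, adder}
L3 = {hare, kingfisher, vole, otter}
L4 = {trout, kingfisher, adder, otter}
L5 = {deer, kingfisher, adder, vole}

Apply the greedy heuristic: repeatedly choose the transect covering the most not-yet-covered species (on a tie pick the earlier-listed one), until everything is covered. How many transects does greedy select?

Pick 1: L1 covers 4 new species (deer, trout, kingfisher, otter).
Pick 2: L3 covers 2 new species (hare, vole).
Pick 3: L2 covers 1 new species (adder).
Greedy uses 3 transects.

3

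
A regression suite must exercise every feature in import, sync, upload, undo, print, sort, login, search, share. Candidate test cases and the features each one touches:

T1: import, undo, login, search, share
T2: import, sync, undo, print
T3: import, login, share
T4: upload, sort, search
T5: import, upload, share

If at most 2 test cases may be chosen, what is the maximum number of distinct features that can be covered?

7

Choosing T1, T2 covers {import, sync, undo, print, login, search, share} — 7 features.
No choice of 2 test cases does better; here upload, sort are left uncovered.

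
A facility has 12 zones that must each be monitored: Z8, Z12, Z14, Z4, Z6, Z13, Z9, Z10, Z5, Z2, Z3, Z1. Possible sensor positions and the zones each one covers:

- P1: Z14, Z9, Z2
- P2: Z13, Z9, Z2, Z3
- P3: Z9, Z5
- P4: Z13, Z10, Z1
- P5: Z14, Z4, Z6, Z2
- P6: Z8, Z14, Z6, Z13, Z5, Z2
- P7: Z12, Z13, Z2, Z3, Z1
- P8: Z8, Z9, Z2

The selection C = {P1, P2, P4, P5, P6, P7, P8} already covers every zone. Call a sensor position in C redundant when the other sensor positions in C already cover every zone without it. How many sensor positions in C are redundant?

Drop P1: the rest still cover every zone — redundant.
Drop P2: the rest still cover every zone — redundant.
Drop P4: Z10 uncovered — not redundant.
Drop P5: Z4 uncovered — not redundant.
Drop P6: Z5 uncovered — not redundant.
Drop P7: Z12 uncovered — not redundant.
Drop P8: the rest still cover every zone — redundant.
3 redundant: P1, P2, P8.

3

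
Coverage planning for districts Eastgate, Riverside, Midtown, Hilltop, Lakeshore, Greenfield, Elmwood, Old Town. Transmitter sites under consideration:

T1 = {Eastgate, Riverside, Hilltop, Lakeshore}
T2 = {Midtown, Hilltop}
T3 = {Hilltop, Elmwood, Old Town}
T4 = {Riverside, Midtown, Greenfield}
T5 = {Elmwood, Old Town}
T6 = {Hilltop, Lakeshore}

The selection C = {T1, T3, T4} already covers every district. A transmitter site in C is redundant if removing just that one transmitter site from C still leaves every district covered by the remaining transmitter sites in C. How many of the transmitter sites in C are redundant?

0

Drop T1: Eastgate, Lakeshore uncovered — not redundant.
Drop T3: Elmwood, Old Town uncovered — not redundant.
Drop T4: Midtown, Greenfield uncovered — not redundant.
None of the transmitter sites in C is redundant.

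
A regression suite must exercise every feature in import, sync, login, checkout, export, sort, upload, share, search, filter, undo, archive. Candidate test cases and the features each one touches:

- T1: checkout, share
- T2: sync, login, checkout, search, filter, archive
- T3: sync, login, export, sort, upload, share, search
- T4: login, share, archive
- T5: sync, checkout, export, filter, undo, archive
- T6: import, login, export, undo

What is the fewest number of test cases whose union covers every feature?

T2, T3, T6 together cover {import, sync, login, checkout, export, sort, upload, share, search, filter, undo, archive} — every feature.
No 2 of the 6 test cases cover everything (all 15 pairs fall short), so 3 is minimum.

3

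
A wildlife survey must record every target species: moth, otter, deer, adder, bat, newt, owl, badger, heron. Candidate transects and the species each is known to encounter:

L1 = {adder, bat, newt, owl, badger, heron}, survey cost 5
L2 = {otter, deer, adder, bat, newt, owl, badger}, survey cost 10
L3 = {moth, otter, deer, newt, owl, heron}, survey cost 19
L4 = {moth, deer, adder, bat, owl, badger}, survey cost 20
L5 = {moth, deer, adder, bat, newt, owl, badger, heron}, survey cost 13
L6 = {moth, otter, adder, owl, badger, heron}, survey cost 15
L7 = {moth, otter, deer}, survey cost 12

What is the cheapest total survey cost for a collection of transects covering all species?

L1, L7 cover every species at survey cost 5 + 12 = 17.
Any cover uses at least 2 transects; among all covering selections none totals below 17.

17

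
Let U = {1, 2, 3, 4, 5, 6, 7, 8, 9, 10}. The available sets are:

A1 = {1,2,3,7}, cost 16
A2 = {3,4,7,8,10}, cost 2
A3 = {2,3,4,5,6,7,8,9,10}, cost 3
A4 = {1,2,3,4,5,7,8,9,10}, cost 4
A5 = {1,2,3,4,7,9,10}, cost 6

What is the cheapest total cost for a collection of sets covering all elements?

A3, A4 cover every element at cost 3 + 4 = 7.
Any cover uses at least 2 sets; among all covering selections none totals below 7.

7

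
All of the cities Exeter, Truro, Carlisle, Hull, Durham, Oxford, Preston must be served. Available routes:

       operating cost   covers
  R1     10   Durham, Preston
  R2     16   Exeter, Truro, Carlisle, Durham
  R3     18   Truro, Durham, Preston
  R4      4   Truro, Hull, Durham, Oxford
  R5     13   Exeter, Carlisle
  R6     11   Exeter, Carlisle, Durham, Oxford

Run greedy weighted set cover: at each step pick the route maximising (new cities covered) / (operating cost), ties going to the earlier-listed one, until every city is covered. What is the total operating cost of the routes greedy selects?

Pick 1: R4 adds 4 new (Truro, Hull, Durham, Oxford) at operating cost 4 (ratio 4/4).
Pick 2: R6 adds 2 new (Exeter, Carlisle) at operating cost 11 (ratio 2/11).
Pick 3: R1 adds 1 new (Preston) at operating cost 10 (ratio 1/10).
Greedy total operating cost: 4 + 11 + 10 = 25.

25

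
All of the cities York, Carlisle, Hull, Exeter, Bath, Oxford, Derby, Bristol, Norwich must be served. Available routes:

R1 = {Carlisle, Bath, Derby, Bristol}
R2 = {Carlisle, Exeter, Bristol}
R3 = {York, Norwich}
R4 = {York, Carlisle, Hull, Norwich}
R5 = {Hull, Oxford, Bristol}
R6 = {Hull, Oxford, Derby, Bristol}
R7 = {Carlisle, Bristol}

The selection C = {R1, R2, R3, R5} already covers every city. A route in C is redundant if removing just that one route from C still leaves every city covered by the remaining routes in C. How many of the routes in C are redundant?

Drop R1: Bath, Derby uncovered — not redundant.
Drop R2: Exeter uncovered — not redundant.
Drop R3: York, Norwich uncovered — not redundant.
Drop R5: Hull, Oxford uncovered — not redundant.
None of the routes in C is redundant.

0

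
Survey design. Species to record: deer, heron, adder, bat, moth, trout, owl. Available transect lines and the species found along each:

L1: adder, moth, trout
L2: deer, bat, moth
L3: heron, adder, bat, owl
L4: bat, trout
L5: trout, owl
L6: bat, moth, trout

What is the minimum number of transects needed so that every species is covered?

L1, L2, L3 together cover {deer, heron, adder, bat, moth, trout, owl} — every species.
No 2 of the 6 transects cover everything (all 15 pairs fall short), so 3 is minimum.

3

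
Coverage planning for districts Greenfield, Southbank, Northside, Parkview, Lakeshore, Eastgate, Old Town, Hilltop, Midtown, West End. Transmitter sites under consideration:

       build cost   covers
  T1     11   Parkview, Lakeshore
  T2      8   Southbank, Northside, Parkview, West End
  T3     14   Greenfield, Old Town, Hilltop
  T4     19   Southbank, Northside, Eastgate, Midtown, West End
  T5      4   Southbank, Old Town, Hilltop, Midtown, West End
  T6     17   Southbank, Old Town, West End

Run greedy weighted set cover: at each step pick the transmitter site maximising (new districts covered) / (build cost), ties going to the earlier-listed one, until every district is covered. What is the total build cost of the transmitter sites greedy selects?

56

Pick 1: T5 adds 5 new (Southbank, Old Town, Hilltop, Midtown, West End) at build cost 4 (ratio 5/4).
Pick 2: T2 adds 2 new (Northside, Parkview) at build cost 8 (ratio 2/8).
Pick 3: T1 adds 1 new (Lakeshore) at build cost 11 (ratio 1/11).
Pick 4: T3 adds 1 new (Greenfield) at build cost 14 (ratio 1/14).
Pick 5: T4 adds 1 new (Eastgate) at build cost 19 (ratio 1/19).
Greedy total build cost: 4 + 8 + 11 + 14 + 19 = 56. (The true optimum is 44, so greedy overshoots here.)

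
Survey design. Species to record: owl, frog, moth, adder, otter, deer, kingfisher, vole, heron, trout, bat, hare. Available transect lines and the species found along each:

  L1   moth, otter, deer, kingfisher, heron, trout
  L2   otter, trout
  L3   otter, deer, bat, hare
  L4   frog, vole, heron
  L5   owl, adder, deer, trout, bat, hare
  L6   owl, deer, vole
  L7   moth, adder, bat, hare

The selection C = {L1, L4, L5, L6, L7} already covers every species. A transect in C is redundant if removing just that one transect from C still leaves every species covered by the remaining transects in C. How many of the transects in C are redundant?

3

Drop L1: otter, kingfisher uncovered — not redundant.
Drop L4: frog uncovered — not redundant.
Drop L5: the rest still cover every species — redundant.
Drop L6: the rest still cover every species — redundant.
Drop L7: the rest still cover every species — redundant.
3 redundant: L5, L6, L7.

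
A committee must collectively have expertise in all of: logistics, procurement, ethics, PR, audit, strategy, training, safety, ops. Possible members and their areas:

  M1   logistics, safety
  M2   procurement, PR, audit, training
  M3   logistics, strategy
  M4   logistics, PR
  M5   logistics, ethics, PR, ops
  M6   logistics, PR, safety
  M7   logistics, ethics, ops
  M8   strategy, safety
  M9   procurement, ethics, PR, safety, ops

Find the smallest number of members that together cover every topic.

3

M2, M3, M9 together cover {logistics, procurement, ethics, PR, audit, strategy, training, safety, ops} — every topic.
No 2 of the 9 members cover everything (all 36 pairs fall short), so 3 is minimum.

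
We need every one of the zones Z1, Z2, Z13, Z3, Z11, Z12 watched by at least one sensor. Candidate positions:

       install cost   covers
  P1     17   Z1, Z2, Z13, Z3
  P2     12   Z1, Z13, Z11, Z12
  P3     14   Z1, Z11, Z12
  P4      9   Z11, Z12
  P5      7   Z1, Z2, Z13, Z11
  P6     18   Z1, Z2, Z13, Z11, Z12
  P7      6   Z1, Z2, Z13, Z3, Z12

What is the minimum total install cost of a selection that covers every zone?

13

P5, P7 cover every zone at install cost 7 + 6 = 13.
Any cover uses at least 2 sensor positions; among all covering selections none totals below 13.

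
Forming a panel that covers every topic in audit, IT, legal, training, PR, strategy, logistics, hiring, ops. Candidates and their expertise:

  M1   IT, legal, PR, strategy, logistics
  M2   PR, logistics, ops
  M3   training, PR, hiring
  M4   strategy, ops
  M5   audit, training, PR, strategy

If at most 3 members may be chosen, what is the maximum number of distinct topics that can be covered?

Choosing M1, M2, M3 covers {IT, legal, training, PR, strategy, logistics, hiring, ops} — 8 topics.
No choice of 3 members does better; here audit is left uncovered.

8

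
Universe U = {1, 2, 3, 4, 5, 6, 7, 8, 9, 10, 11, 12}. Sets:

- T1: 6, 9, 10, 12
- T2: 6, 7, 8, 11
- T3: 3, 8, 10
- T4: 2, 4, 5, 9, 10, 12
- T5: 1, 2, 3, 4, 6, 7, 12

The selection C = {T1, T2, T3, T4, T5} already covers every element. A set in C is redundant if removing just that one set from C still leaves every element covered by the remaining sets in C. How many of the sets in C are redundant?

2

Drop T1: the rest still cover every element — redundant.
Drop T2: 11 uncovered — not redundant.
Drop T3: the rest still cover every element — redundant.
Drop T4: 5 uncovered — not redundant.
Drop T5: 1 uncovered — not redundant.
2 redundant: T1, T3.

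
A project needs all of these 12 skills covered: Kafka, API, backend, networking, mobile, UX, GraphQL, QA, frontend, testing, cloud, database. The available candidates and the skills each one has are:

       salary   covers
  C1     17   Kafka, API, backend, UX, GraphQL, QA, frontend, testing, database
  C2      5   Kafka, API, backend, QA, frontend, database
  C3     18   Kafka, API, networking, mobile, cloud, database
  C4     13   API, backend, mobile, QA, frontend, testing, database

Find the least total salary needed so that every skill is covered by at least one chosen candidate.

35

C1, C3 cover every skill at salary 17 + 18 = 35.
Any cover uses at least 2 candidates; among all covering selections none totals below 35.
Greedy by coverage-per-salary would pick C2, C1, C3 for 40 — worse than the optimum 35.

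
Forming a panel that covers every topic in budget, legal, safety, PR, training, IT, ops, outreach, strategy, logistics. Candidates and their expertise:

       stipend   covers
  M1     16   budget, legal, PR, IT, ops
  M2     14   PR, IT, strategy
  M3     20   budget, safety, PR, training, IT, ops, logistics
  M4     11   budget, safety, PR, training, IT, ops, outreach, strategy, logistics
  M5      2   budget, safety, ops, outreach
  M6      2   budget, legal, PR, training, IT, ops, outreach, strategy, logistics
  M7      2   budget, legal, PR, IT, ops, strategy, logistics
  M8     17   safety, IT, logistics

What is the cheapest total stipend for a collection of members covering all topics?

M5, M6 cover every topic at stipend 2 + 2 = 4.
Any cover uses at least 2 members; among all covering selections none totals below 4.

4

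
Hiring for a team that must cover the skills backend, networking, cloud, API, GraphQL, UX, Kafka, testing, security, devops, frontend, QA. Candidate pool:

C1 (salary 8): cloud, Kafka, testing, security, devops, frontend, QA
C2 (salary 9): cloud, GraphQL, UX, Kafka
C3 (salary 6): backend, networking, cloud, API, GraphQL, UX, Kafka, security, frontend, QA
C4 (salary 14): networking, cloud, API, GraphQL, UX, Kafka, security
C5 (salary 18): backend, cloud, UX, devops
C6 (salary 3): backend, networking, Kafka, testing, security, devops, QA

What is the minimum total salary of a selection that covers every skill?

C3, C6 cover every skill at salary 6 + 3 = 9.
Any cover uses at least 2 candidates; among all covering selections none totals below 9.

9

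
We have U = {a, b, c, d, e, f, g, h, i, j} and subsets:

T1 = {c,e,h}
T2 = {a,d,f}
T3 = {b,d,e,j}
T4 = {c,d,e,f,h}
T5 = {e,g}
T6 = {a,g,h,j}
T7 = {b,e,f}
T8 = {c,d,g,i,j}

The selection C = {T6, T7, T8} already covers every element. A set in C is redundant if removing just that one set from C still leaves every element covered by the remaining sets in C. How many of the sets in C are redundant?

Drop T6: a, h uncovered — not redundant.
Drop T7: b, e, f uncovered — not redundant.
Drop T8: c, d, i uncovered — not redundant.
None of the sets in C is redundant.

0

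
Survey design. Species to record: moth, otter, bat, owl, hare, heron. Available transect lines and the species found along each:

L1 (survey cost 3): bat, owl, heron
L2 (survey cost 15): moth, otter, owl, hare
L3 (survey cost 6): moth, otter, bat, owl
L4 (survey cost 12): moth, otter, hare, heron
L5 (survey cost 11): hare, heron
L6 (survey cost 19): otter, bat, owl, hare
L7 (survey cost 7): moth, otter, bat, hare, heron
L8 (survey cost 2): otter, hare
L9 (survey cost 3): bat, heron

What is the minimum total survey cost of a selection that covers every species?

L1, L7 cover every species at survey cost 3 + 7 = 10.
Any cover uses at least 2 transects; among all covering selections none totals below 10.

10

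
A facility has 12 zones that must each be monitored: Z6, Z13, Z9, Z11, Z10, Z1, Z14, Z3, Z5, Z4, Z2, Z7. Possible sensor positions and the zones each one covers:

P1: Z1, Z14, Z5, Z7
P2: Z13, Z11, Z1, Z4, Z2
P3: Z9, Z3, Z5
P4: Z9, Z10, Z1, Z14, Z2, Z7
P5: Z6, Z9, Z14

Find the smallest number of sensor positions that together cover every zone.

P2, P3, P4, P5 together cover {Z6, Z13, Z9, Z11, Z10, Z1, Z14, Z3, Z5, Z4, Z2, Z7} — every zone.
No 3 of the 5 sensor positions cover everything (all 10 triples fall short), so 4 is minimum.

4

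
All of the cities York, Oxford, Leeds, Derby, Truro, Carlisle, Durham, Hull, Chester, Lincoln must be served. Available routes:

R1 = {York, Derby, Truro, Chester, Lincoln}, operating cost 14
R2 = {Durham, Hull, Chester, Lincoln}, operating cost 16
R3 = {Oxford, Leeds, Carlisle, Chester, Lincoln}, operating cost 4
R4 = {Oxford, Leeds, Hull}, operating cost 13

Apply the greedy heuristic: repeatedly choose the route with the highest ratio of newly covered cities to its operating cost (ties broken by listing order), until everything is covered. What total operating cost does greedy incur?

34

Pick 1: R3 adds 5 new (Oxford, Leeds, Carlisle, Chester, Lincoln) at operating cost 4 (ratio 5/4).
Pick 2: R1 adds 3 new (York, Derby, Truro) at operating cost 14 (ratio 3/14).
Pick 3: R2 adds 2 new (Durham, Hull) at operating cost 16 (ratio 2/16).
Greedy total operating cost: 4 + 14 + 16 = 34.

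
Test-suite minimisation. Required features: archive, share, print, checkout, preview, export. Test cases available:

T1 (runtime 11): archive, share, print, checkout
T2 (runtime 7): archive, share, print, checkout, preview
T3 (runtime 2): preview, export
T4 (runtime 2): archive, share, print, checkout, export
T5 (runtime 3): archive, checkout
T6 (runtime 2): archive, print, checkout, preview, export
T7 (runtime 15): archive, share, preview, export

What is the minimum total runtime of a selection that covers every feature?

4

T3, T4 cover every feature at runtime 2 + 2 = 4.
Any cover uses at least 2 test cases; among all covering selections none totals below 4.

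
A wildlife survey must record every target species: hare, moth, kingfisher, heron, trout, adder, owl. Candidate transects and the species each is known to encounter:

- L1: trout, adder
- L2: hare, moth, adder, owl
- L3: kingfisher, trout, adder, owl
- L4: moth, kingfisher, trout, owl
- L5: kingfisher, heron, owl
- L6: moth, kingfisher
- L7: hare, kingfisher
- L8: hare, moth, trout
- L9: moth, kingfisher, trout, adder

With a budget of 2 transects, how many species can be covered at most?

Choosing L2, L3 covers {hare, moth, kingfisher, trout, adder, owl} — 6 species.
No choice of 2 transects does better; here heron is left uncovered.

6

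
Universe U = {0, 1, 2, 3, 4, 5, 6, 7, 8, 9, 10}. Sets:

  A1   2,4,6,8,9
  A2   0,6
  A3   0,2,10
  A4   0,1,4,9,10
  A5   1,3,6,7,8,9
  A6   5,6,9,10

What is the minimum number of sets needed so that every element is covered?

A1, A2, A5, A6 together cover {0, 1, 2, 3, 4, 5, 6, 7, 8, 9, 10} — every element.
No 3 of the 6 sets cover everything (all 20 triples fall short), so 4 is minimum.

4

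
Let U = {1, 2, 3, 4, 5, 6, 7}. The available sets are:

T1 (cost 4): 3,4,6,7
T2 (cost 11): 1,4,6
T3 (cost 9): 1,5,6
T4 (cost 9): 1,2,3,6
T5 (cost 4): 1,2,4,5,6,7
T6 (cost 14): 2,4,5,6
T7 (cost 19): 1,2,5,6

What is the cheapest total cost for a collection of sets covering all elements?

T1, T5 cover every element at cost 4 + 4 = 8.
Any cover uses at least 2 sets; among all covering selections none totals below 8.

8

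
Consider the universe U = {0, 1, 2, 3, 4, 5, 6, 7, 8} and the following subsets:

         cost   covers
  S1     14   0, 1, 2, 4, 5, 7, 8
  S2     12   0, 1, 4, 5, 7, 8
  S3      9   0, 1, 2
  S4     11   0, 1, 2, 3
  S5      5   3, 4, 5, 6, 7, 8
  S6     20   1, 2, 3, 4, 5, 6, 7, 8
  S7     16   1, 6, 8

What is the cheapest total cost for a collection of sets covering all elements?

14

S3, S5 cover every element at cost 9 + 5 = 14.
Any cover uses at least 2 sets; among all covering selections none totals below 14.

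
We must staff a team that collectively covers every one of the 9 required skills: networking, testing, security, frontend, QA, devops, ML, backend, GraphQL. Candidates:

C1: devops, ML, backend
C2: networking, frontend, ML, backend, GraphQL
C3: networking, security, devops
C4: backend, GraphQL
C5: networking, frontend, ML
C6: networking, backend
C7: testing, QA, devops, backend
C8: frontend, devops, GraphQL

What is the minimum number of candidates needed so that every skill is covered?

3

C2, C3, C7 together cover {networking, testing, security, frontend, QA, devops, ML, backend, GraphQL} — every skill.
No 2 of the 8 candidates cover everything (all 28 pairs fall short), so 3 is minimum.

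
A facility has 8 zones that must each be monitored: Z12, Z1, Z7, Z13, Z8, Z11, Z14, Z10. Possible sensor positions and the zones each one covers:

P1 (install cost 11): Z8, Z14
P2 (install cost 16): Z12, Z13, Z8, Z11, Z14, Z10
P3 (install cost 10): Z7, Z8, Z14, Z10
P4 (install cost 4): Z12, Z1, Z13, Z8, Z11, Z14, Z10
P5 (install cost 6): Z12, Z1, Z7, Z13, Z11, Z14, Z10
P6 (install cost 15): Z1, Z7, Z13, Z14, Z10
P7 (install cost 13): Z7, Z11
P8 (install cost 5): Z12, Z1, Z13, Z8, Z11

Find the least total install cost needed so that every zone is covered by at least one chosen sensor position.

10

P4, P5 cover every zone at install cost 4 + 6 = 10.
Any cover uses at least 2 sensor positions; among all covering selections none totals below 10.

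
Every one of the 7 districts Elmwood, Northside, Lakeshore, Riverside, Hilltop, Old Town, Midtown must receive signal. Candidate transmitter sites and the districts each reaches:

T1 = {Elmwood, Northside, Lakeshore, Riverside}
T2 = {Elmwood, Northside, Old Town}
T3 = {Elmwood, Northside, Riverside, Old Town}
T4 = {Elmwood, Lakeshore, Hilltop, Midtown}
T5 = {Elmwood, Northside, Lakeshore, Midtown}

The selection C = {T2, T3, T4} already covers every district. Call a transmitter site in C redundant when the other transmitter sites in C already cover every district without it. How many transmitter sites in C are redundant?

Drop T2: the rest still cover every district — redundant.
Drop T3: Riverside uncovered — not redundant.
Drop T4: Lakeshore, Hilltop, Midtown uncovered — not redundant.
1 redundant: T2.

1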